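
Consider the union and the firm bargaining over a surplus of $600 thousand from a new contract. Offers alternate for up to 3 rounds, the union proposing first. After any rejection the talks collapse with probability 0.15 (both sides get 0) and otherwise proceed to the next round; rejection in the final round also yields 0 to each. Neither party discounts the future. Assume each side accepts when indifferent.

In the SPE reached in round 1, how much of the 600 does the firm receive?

By backward induction:
Round 3 (the union proposes): the firm will accept anything ≥ 0, so the union offers 0 and keeps 600.
Round 2 (the firm proposes): rejecting gives the union an expected 0.85 × 600 = 510. The firm offers 510 and keeps 600 − 510 = 90.
Round 1 (the union proposes): rejecting gives the firm an expected 0.85 × 90 = 76.5; the union offers that and keeps 523.5.

76.5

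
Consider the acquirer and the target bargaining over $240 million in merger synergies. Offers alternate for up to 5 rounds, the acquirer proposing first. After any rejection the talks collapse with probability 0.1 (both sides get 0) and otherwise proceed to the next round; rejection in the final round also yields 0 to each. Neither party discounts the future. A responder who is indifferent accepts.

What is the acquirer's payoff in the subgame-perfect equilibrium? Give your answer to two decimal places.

200.90

Round 5 (the acquirer proposes): rejection yields 0 for the target; the acquirer offers 0 and keeps 240.
Round 4 (the target proposes): rejecting gives the acquirer an expected 0.9 × 240 = 216, so the target offers 216, keeping 24.
Round 3 (the acquirer proposes): rejecting gives the target an expected 0.9 × 24 = 21.6. The acquirer offers 21.6 and keeps 240 − 21.6 = 218.4.
Round 2 (the target proposes): rejecting gives the acquirer an expected 0.9 × 218.4 = 196.56, so the target offers 196.56, keeping 43.44.
Round 1 (the acquirer proposes): rejecting gives the target an expected 0.9 × 43.44 = 39.096, so the acquirer offers 39.096, keeping 200.904.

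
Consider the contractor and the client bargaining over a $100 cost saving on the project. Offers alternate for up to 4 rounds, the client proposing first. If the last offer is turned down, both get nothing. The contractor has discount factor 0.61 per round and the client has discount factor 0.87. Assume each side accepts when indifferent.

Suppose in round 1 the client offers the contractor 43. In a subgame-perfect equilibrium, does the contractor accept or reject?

Accept

Round 4 (the contractor proposes): the client will accept anything ≥ 0, so the contractor offers 0 and keeps 100.
Round 3 (the client proposes): the contractor can get 100 next round, worth 0.61 × 100 = 61 now. The client offers 61 and keeps 100 − 61 = 39.
Round 2 (the contractor proposes): the client can get 39 next round, worth 0.87 × 39 = 33.93 now. The contractor offers 33.93 and keeps 100 − 33.93 = 66.07.
So by rejecting in round 1, the contractor gets 66.07 next round, worth 0.61 × 66.07 = 40.3027 now.
Offer 43 ≥ 40.3027, so the contractor accepts.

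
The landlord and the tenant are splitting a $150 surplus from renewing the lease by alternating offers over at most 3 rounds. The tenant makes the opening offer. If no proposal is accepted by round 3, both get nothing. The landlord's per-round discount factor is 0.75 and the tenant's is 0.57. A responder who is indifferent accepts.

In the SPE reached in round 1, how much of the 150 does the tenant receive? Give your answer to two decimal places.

Round 3 (the tenant proposes): the landlord will accept anything ≥ 0, so the tenant offers 0 and keeps 150.
Round 2 (the landlord proposes): the tenant can get 150 next round, worth 0.57 × 150 = 85.5 now. The landlord offers 85.5 and keeps 150 − 85.5 = 64.5.
Round 1 (the tenant proposes): the landlord can get 64.5 next round, worth 0.75 × 64.5 = 48.375 now; the tenant offers that and keeps 101.625.

101.63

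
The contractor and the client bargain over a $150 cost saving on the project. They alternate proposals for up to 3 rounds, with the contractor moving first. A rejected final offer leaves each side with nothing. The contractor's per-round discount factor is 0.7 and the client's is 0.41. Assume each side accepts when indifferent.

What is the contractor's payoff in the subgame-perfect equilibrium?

Round 3 (the contractor proposes): the client will accept anything ≥ 0, so the contractor offers 0 and keeps 150.
Round 2 (the client proposes): the contractor can get 150 next round, worth 0.7 × 150 = 105 now. The client offers 105 and keeps 150 − 105 = 45.
Round 1 (the contractor proposes): the client can get 45 next round, worth 0.41 × 45 = 18.45 now, so the contractor offers 18.45, keeping 131.55.

131.55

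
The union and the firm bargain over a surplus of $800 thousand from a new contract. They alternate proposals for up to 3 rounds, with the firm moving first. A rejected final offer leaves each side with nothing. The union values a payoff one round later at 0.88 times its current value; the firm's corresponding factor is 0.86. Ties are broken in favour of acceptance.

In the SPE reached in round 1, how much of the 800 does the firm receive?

701.44

Round 3 (the firm proposes): rejection yields 0 for the union; the firm offers 0 and keeps 800.
Round 2 (the union proposes): the firm can get 800 next round, worth 0.86 × 800 = 688 now. The union offers 688 and keeps 800 − 688 = 112.
Round 1 (the firm proposes): the union can get 112 next round, worth 0.88 × 112 = 98.56 now. The firm offers 98.56 and keeps 800 − 98.56 = 701.44.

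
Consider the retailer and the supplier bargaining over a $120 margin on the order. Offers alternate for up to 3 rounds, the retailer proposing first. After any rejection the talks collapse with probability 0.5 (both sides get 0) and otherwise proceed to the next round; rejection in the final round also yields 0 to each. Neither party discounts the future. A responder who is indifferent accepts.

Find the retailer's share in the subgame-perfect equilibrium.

90

Round 3 (the retailer proposes): the supplier will accept anything ≥ 0, so the retailer offers 0 and keeps 120.
Round 2 (the supplier proposes): rejecting gives the retailer an expected 0.5 × 120 = 60; the supplier offers that and keeps 60.
Round 1 (the retailer proposes): rejecting gives the supplier an expected 0.5 × 60 = 30; the retailer offers that and keeps 90.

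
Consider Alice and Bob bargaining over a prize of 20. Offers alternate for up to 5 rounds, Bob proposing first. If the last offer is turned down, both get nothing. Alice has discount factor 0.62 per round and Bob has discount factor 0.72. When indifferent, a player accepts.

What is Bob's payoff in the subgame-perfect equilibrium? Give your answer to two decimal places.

14.98

Solve by backward induction from round 5.
Round 5 (Bob proposes): rejection yields 0 for Alice; Bob offers 0 and keeps 20.
Round 4 (Alice proposes): Bob can get 20 next round, worth 0.72 × 20 = 14.4 now; Alice offers that and keeps 5.6.
Round 3 (Bob proposes): Alice can get 5.6 next round, worth 0.62 × 5.6 = 3.472 now, so Bob offers 3.472, keeping 16.528.
Round 2 (Alice proposes): Bob can get 16.528 next round, worth 0.72 × 16.528 = 11.90016 now; Alice offers that and keeps 8.09984.
Round 1 (Bob proposes): Alice can get 8.09984 next round, worth 0.62 × 8.09984 = 5.0219008 now; Bob offers that and keeps 14.9780992.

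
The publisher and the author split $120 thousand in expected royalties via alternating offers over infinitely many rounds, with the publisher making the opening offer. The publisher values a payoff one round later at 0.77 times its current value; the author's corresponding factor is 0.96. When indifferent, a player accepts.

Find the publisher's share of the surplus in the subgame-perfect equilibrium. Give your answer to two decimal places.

In a stationary SPE each proposer offers the other exactly their discounted continuation value.
If the publisher keeps x when proposing and the author keeps y when proposing, then x = 120 − 0.96y and y = 120 − 0.77x.
Solving: x = 120(1 − 0.96) / (1 − 0.77·0.96) = 4.8 / 0.2608 ≈ 18.4049.
The author gets 120 − 18.4049 ≈ 101.5951.

18.40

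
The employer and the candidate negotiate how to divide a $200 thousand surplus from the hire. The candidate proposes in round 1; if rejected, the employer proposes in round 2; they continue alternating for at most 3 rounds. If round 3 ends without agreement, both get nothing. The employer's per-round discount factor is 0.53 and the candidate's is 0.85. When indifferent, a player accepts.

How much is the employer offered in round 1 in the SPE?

Round 3 (the candidate proposes): the employer will accept anything ≥ 0, so the candidate offers 0 and keeps 200.
Round 2 (the employer proposes): the candidate can get 200 next round, worth 0.85 × 200 = 170 now. The employer offers 170 and keeps 200 − 170 = 30.
Round 1 (the candidate proposes): the employer can get 30 next round, worth 0.53 × 30 = 15.9 now; the candidate offers that and keeps 184.1.

15.9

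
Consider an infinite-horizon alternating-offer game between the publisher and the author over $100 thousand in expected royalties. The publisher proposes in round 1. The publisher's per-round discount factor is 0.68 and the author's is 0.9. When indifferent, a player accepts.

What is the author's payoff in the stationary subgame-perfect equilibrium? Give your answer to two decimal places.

When the publisher proposes, the author accepts any offer worth at least 0.9 times what the author would get by proposing next round; and vice versa.
This gives x = 100 − 0.9y and y = 100 − 0.68x, where x and y are each side's share when it proposes.
Hence (1 − 0.9·0.68)x = 100(1 − 0.9), i.e. 0.388·x = 10.
x ≈ 25.7732; the author's share is 100 − x ≈ 74.2268.

74.23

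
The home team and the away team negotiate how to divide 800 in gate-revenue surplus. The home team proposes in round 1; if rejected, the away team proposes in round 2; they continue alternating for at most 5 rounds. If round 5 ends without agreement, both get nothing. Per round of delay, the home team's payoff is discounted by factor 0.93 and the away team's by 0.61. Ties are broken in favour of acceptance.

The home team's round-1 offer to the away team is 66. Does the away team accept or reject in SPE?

Accept

Round 5 (the home team proposes): rejection yields 0 for the away team; the home team offers 0 and keeps 800.
Round 4 (the away team proposes): the home team can get 800 next round, worth 0.93 × 800 = 744 now, so the away team offers 744, keeping 56.
Round 3 (the home team proposes): the away team can get 56 next round, worth 0.61 × 56 = 34.16 now. The home team offers 34.16 and keeps 800 − 34.16 = 765.84.
Round 2 (the away team proposes): the home team can get 765.84 next round, worth 0.93 × 765.84 = 712.2312 now, so the away team offers 712.2312, keeping 87.7688.
So by rejecting in round 1, the away team gets 87.7688 next round, worth 0.61 × 87.7688 = 53.538968 now.
Offer 66 ≥ 53.538968, so the away team accepts.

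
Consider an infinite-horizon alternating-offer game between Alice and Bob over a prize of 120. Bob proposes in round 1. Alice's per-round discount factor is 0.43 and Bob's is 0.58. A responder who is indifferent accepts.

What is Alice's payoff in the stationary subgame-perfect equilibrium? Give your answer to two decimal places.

28.87

In a stationary SPE each proposer offers the other exactly their discounted continuation value.
If Bob keeps x when proposing and Alice keeps y when proposing, then x = 120 − 0.43y and y = 120 − 0.58x.
Solving: x = 120(1 − 0.43) / (1 − 0.58·0.43) = 68.4 / 0.7506 ≈ 91.1271.
Alice gets 120 − 91.1271 ≈ 28.8729.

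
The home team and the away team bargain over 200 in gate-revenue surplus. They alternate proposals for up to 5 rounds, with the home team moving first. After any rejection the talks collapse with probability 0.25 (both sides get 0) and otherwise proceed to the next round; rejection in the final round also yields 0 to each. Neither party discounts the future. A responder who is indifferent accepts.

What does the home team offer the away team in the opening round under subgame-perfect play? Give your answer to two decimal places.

By backward induction:
Round 5 (the home team proposes): rejection yields 0 for the away team; the home team offers 0 and keeps 200.
Round 4 (the away team proposes): rejecting gives the home team an expected 0.75 × 200 = 150, so the away team offers 150, keeping 50.
Round 3 (the home team proposes): rejecting gives the away team an expected 0.75 × 50 = 37.5, so the home team offers 37.5, keeping 162.5.
Round 2 (the away team proposes): rejecting gives the home team an expected 0.75 × 162.5 = 121.875, so the away team offers 121.875, keeping 78.125.
Round 1 (the home team proposes): rejecting gives the away team an expected 0.75 × 78.125 = 58.59375, so the home team offers 58.59375, keeping 141.40625.

58.59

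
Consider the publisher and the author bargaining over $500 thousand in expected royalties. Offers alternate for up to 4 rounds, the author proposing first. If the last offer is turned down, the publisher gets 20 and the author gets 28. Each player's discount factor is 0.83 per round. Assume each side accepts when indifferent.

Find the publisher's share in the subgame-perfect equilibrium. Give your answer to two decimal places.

340.43

Round 4 (the publisher proposes): the author gets 28 if talks fail, so the publisher offers 28 and keeps 472.
Round 3 (the author proposes): the publisher can get 472 next round, worth 0.83 × 472 = 391.76 now. The author offers 391.76 and keeps 500 − 391.76 = 108.24.
Round 2 (the publisher proposes): the author can get 108.24 next round, worth 0.83 × 108.24 = 89.8392 now. The publisher offers 89.8392 and keeps 500 − 89.8392 = 410.1608.
Round 1 (the author proposes): the publisher can get 410.1608 next round, worth 0.83 × 410.1608 = 340.433464 now, so the author offers 340.433464, keeping 159.566536.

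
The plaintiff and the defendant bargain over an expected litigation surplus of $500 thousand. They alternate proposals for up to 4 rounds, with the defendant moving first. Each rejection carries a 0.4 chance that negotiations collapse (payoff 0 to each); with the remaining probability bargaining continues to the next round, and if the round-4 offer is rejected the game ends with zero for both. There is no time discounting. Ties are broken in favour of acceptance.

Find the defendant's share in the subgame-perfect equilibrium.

Round 4 (the plaintiff proposes): rejection yields 0 for the defendant; the plaintiff offers 0 and keeps 500.
Round 3 (the defendant proposes): rejecting gives the plaintiff an expected 0.6 × 500 = 300, so the defendant offers 300, keeping 200.
Round 2 (the plaintiff proposes): rejecting gives the defendant an expected 0.6 × 200 = 120, so the plaintiff offers 120, keeping 380.
Round 1 (the defendant proposes): rejecting gives the plaintiff an expected 0.6 × 380 = 228, so the defendant offers 228, keeping 272.

272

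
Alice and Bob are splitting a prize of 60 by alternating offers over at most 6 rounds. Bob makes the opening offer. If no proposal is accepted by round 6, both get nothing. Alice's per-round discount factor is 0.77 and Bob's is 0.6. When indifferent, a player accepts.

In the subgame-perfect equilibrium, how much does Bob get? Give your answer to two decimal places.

23.12

Round 6 (Alice proposes): Bob will accept anything ≥ 0, so Alice offers 0 and keeps 60.
Round 5 (Bob proposes): Alice can get 60 next round, worth 0.77 × 60 = 46.2 now, so Bob offers 46.2, keeping 13.8.
Round 4 (Alice proposes): Bob can get 13.8 next round, worth 0.6 × 13.8 = 8.28 now. Alice offers 8.28 and keeps 60 − 8.28 = 51.72.
Round 3 (Bob proposes): Alice can get 51.72 next round, worth 0.77 × 51.72 = 39.8244 now; Bob offers that and keeps 20.1756.
Round 2 (Alice proposes): Bob can get 20.1756 next round, worth 0.6 × 20.1756 = 12.10536 now, so Alice offers 12.10536, keeping 47.89464.
Round 1 (Bob proposes): Alice can get 47.89464 next round, worth 0.77 × 47.89464 = 36.8788728 now; Bob offers that and keeps 23.1211272.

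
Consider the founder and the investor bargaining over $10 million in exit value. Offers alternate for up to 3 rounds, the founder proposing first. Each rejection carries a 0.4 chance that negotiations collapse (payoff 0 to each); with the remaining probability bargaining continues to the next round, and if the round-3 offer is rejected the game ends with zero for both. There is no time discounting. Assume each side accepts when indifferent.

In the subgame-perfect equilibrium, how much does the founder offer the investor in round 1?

2.4

Round 3 (the founder proposes): rejection yields 0 for the investor; the founder offers 0 and keeps 10.
Round 2 (the investor proposes): rejecting gives the founder an expected 0.6 × 10 = 6. The investor offers 6 and keeps 10 − 6 = 4.
Round 1 (the founder proposes): rejecting gives the investor an expected 0.6 × 4 = 2.4. The founder offers 2.4 and keeps 10 − 2.4 = 7.6.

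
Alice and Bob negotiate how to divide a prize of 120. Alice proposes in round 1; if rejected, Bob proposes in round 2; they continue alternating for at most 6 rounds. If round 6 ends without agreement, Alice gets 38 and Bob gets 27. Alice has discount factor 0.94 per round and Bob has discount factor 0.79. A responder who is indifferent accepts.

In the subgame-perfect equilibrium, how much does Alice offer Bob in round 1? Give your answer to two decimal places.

45.64

Round 6 (Bob proposes): Alice gets 38 if talks fail, so Bob offers 38 and keeps 82.
Round 5 (Alice proposes): Bob can get 82 next round, worth 0.79 × 82 = 64.78 now, so Alice offers 64.78, keeping 55.22.
Round 4 (Bob proposes): Alice can get 55.22 next round, worth 0.94 × 55.22 = 51.9068 now, so Bob offers 51.9068, keeping 68.0932.
Round 3 (Alice proposes): Bob can get 68.0932 next round, worth 0.79 × 68.0932 = 53.793628 now. Alice offers 53.793628 and keeps 120 − 53.793628 = 66.206372.
Round 2 (Bob proposes): Alice can get 66.206372 next round, worth 0.94 × 66.206372 = 62.23398968 now; Bob offers that and keeps 57.76601032.
Round 1 (Alice proposes): Bob can get 57.76601032 next round, worth 0.79 × 57.76601032 = 45.6351481528 now; Alice offers that and keeps 74.3648518472.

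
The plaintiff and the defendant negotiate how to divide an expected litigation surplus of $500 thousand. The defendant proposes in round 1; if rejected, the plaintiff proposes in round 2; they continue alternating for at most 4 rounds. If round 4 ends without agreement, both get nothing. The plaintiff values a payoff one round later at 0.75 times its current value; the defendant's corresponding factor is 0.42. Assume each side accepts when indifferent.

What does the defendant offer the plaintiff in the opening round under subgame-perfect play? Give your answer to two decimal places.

Solve by backward induction from round 4.
Round 4 (the plaintiff proposes): rejection yields 0 for the defendant; the plaintiff offers 0 and keeps 500.
Round 3 (the defendant proposes): the plaintiff can get 500 next round, worth 0.75 × 500 = 375 now; the defendant offers that and keeps 125.
Round 2 (the plaintiff proposes): the defendant can get 125 next round, worth 0.42 × 125 = 52.5 now, so the plaintiff offers 52.5, keeping 447.5.
Round 1 (the defendant proposes): the plaintiff can get 447.5 next round, worth 0.75 × 447.5 = 335.625 now; the defendant offers that and keeps 164.375.

335.63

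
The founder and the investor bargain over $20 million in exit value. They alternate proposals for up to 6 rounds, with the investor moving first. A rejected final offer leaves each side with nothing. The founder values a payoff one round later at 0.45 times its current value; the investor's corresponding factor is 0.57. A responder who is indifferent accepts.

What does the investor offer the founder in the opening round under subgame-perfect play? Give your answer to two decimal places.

Solve by backward induction from round 6.
Round 6 (the founder proposes): rejection yields 0 for the investor; the founder offers 0 and keeps 20.
Round 5 (the investor proposes): the founder can get 20 next round, worth 0.45 × 20 = 9 now; the investor offers that and keeps 11.
Round 4 (the founder proposes): the investor can get 11 next round, worth 0.57 × 11 = 6.27 now; the founder offers that and keeps 13.73.
Round 3 (the investor proposes): the founder can get 13.73 next round, worth 0.45 × 13.73 = 6.1785 now, so the investor offers 6.1785, keeping 13.8215.
Round 2 (the founder proposes): the investor can get 13.8215 next round, worth 0.57 × 13.8215 = 7.878255 now; the founder offers that and keeps 12.121745.
Round 1 (the investor proposes): the founder can get 12.121745 next round, worth 0.45 × 12.121745 = 5.45478525 now; the investor offers that and keeps 14.54521475.

5.45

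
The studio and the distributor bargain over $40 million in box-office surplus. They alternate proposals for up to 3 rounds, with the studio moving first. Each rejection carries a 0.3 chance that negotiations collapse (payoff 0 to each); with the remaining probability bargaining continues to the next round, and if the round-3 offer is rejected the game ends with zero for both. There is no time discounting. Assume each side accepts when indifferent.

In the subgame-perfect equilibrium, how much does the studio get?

31.6

Round 3 (the studio proposes): the distributor will accept anything ≥ 0, so the studio offers 0 and keeps 40.
Round 2 (the distributor proposes): rejecting gives the studio an expected 0.7 × 40 = 28. The distributor offers 28 and keeps 40 − 28 = 12.
Round 1 (the studio proposes): rejecting gives the distributor an expected 0.7 × 12 = 8.4, so the studio offers 8.4, keeping 31.6.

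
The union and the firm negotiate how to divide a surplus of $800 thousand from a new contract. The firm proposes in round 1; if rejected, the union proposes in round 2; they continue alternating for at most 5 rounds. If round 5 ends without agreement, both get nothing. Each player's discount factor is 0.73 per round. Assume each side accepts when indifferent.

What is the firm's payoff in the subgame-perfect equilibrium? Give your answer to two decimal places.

558.29

Round 5 (the firm proposes): the union will accept anything ≥ 0, so the firm offers 0 and keeps 800.
Round 4 (the union proposes): the firm can get 800 next round, worth 0.73 × 800 = 584 now. The union offers 584 and keeps 800 − 584 = 216.
Round 3 (the firm proposes): the union can get 216 next round, worth 0.73 × 216 = 157.68 now. The firm offers 157.68 and keeps 800 − 157.68 = 642.32.
Round 2 (the union proposes): the firm can get 642.32 next round, worth 0.73 × 642.32 = 468.8936 now. The union offers 468.8936 and keeps 800 − 468.8936 = 331.1064.
Round 1 (the firm proposes): the union can get 331.1064 next round, worth 0.73 × 331.1064 = 241.707672 now; the firm offers that and keeps 558.292328.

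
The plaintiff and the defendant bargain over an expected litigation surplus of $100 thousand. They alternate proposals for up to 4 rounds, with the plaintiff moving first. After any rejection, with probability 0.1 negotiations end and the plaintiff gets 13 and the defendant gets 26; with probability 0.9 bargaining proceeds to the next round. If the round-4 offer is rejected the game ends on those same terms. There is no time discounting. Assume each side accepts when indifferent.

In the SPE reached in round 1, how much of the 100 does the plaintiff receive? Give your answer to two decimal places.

Round 4 (the defendant proposes): the plaintiff gets 13 if talks fail, so the defendant offers 13 and keeps 87.
Round 3 (the plaintiff proposes): rejecting gives the defendant an expected 0.9 × 87 + 0.1 × 26 = 80.9. The plaintiff offers 80.9 and keeps 100 − 80.9 = 19.1.
Round 2 (the defendant proposes): rejecting gives the plaintiff an expected 0.9 × 19.1 + 0.1 × 13 = 18.49, so the defendant offers 18.49, keeping 81.51.
Round 1 (the plaintiff proposes): rejecting gives the defendant an expected 0.9 × 81.51 + 0.1 × 26 = 75.959. The plaintiff offers 75.959 and keeps 100 − 75.959 = 24.041.

24.04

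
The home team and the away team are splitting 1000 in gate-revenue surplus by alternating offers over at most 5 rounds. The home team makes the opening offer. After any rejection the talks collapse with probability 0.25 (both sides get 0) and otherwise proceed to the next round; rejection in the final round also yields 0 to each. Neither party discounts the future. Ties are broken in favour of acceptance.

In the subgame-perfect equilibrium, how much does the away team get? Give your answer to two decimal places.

Round 5 (the home team proposes): rejection yields 0 for the away team; the home team offers 0 and keeps 1000.
Round 4 (the away team proposes): rejecting gives the home team an expected 0.75 × 1000 = 750; the away team offers that and keeps 250.
Round 3 (the home team proposes): rejecting gives the away team an expected 0.75 × 250 = 187.5, so the home team offers 187.5, keeping 812.5.
Round 2 (the away team proposes): rejecting gives the home team an expected 0.75 × 812.5 = 609.375; the away team offers that and keeps 390.625.
Round 1 (the home team proposes): rejecting gives the away team an expected 0.75 × 390.625 = 292.96875. The home team offers 292.96875 and keeps 1000 − 292.96875 = 707.03125.

292.97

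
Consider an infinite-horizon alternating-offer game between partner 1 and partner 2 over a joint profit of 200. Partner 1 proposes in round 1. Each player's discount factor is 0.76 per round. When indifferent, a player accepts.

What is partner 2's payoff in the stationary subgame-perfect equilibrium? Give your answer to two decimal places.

In a stationary SPE each proposer offers the other exactly their discounted continuation value.
If partner 1 keeps x when proposing and partner 2 keeps y when proposing, then x = 200 − 0.76y and y = 200 − 0.76x.
Solving: x = 200(1 − 0.76) / (1 − 0.76·0.76) = 48 / 0.4224 ≈ 113.6364.
Partner 2 gets 200 − 113.6364 ≈ 86.3636.

86.36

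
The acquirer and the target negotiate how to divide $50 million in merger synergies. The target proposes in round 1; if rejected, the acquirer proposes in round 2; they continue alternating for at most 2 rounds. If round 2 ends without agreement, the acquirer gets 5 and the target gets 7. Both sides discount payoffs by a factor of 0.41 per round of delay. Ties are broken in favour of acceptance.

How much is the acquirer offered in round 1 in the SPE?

Solve by backward induction from round 2.
Round 2 (the acquirer proposes): the target gets 7 if talks fail, so the acquirer offers 7 and keeps 43.
Round 1 (the target proposes): the acquirer can get 43 next round, worth 0.41 × 43 = 17.63 now; the target offers that and keeps 32.37.

17.63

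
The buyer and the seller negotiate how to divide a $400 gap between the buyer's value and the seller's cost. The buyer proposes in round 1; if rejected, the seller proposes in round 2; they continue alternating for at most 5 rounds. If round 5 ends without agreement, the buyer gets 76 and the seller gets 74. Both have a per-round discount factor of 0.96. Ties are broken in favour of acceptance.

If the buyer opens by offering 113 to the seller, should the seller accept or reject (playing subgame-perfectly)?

Accept

Work out the seller's continuation value if the offer is rejected.
Round 5 (the buyer proposes): the seller gets 74 if talks fail, so the buyer offers 74 and keeps 326.
Round 4 (the seller proposes): the buyer can get 326 next round, worth 0.96 × 326 = 312.96 now; the seller offers that and keeps 87.04.
Round 3 (the buyer proposes): the seller can get 87.04 next round, worth 0.96 × 87.04 = 83.5584 now; the buyer offers that and keeps 316.4416.
Round 2 (the seller proposes): the buyer can get 316.4416 next round, worth 0.96 × 316.4416 = 303.783936 now; the seller offers that and keeps 96.216064.
So by rejecting in round 1, the seller gets 96.216064 next round, worth 0.96 × 96.216064 = 92.36742144 now.
Offer 113 ≥ 92.36742144, so the seller accepts.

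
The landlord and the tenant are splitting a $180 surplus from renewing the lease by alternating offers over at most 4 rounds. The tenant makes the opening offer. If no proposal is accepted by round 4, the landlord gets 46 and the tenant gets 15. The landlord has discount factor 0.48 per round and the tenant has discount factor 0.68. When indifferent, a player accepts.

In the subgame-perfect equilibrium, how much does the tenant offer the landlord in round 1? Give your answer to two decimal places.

53.50

Round 4 (the landlord proposes): the tenant gets 15 if talks fail, so the landlord offers 15 and keeps 165.
Round 3 (the tenant proposes): the landlord can get 165 next round, worth 0.48 × 165 = 79.2 now; the tenant offers that and keeps 100.8.
Round 2 (the landlord proposes): the tenant can get 100.8 next round, worth 0.68 × 100.8 = 68.544 now. The landlord offers 68.544 and keeps 180 − 68.544 = 111.456.
Round 1 (the tenant proposes): the landlord can get 111.456 next round, worth 0.48 × 111.456 = 53.49888 now, so the tenant offers 53.49888, keeping 126.50112.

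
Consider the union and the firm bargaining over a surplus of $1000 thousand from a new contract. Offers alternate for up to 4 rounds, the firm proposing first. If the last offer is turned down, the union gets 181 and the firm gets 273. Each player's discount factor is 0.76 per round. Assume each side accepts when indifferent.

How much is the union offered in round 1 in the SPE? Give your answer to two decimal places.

Round 4 (the union proposes): the firm gets 273 if talks fail, so the union offers 273 and keeps 727.
Round 3 (the firm proposes): the union can get 727 next round, worth 0.76 × 727 = 552.52 now; the firm offers that and keeps 447.48.
Round 2 (the union proposes): the firm can get 447.48 next round, worth 0.76 × 447.48 = 340.0848 now; the union offers that and keeps 659.9152.
Round 1 (the firm proposes): the union can get 659.9152 next round, worth 0.76 × 659.9152 = 501.535552 now; the firm offers that and keeps 498.464448.

501.54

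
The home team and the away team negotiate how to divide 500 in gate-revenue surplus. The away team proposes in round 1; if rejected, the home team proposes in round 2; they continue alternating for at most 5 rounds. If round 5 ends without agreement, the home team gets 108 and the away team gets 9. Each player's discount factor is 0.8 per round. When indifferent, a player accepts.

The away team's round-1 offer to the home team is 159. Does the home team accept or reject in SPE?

Round 5 (the away team proposes): the home team gets 108 if talks fail, so the away team offers 108 and keeps 392.
Round 4 (the home team proposes): the away team can get 392 next round, worth 0.8 × 392 = 313.6 now. The home team offers 313.6 and keeps 500 − 313.6 = 186.4.
Round 3 (the away team proposes): the home team can get 186.4 next round, worth 0.8 × 186.4 = 149.12 now; the away team offers that and keeps 350.88.
Round 2 (the home team proposes): the away team can get 350.88 next round, worth 0.8 × 350.88 = 280.704 now. The home team offers 280.704 and keeps 500 − 280.704 = 219.296.
So by rejecting in round 1, the home team gets 219.296 next round, worth 0.8 × 219.296 = 175.4368 now.
Offer 159 < 175.4368, so the home team rejects.

Reject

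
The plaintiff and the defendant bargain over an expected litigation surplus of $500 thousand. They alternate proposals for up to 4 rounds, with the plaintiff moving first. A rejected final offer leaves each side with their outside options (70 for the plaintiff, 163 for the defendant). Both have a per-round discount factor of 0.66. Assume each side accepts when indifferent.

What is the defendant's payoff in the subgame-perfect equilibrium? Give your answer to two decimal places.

Round 4 (the defendant proposes): the plaintiff gets 70 if talks fail, so the defendant offers 70 and keeps 430.
Round 3 (the plaintiff proposes): the defendant can get 430 next round, worth 0.66 × 430 = 283.8 now. The plaintiff offers 283.8 and keeps 500 − 283.8 = 216.2.
Round 2 (the defendant proposes): the plaintiff can get 216.2 next round, worth 0.66 × 216.2 = 142.692 now, so the defendant offers 142.692, keeping 357.308.
Round 1 (the plaintiff proposes): the defendant can get 357.308 next round, worth 0.66 × 357.308 = 235.82328 now. The plaintiff offers 235.82328 and keeps 500 − 235.82328 = 264.17672.

235.82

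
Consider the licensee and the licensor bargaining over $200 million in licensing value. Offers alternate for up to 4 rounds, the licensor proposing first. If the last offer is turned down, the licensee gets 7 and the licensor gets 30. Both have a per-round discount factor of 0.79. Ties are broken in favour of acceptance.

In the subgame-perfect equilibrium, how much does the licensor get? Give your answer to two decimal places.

Round 4 (the licensee proposes): the licensor gets 30 if talks fail, so the licensee offers 30 and keeps 170.
Round 3 (the licensor proposes): the licensee can get 170 next round, worth 0.79 × 170 = 134.3 now. The licensor offers 134.3 and keeps 200 − 134.3 = 65.7.
Round 2 (the licensee proposes): the licensor can get 65.7 next round, worth 0.79 × 65.7 = 51.903 now, so the licensee offers 51.903, keeping 148.097.
Round 1 (the licensor proposes): the licensee can get 148.097 next round, worth 0.79 × 148.097 = 116.99663 now; the licensor offers that and keeps 83.00337.

83.00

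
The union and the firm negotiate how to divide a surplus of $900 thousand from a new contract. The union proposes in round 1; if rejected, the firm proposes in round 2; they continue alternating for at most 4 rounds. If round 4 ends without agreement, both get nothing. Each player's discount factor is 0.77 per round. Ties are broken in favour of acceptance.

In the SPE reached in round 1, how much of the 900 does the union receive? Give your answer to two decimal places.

329.73

By backward induction:
Round 4 (the firm proposes): the union will accept anything ≥ 0, so the firm offers 0 and keeps 900.
Round 3 (the union proposes): the firm can get 900 next round, worth 0.77 × 900 = 693 now. The union offers 693 and keeps 900 − 693 = 207.
Round 2 (the firm proposes): the union can get 207 next round, worth 0.77 × 207 = 159.39 now, so the firm offers 159.39, keeping 740.61.
Round 1 (the union proposes): the firm can get 740.61 next round, worth 0.77 × 740.61 = 570.2697 now. The union offers 570.2697 and keeps 900 − 570.2697 = 329.7303.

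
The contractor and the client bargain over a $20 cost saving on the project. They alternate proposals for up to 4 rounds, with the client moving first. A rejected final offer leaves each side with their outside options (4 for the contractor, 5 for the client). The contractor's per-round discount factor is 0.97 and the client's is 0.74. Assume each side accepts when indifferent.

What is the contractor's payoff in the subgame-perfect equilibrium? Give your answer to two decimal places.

15.49

Round 4 (the contractor proposes): the client gets 5 if talks fail, so the contractor offers 5 and keeps 15.
Round 3 (the client proposes): the contractor can get 15 next round, worth 0.97 × 15 = 14.55 now. The client offers 14.55 and keeps 20 − 14.55 = 5.45.
Round 2 (the contractor proposes): the client can get 5.45 next round, worth 0.74 × 5.45 = 4.033 now. The contractor offers 4.033 and keeps 20 − 4.033 = 15.967.
Round 1 (the client proposes): the contractor can get 15.967 next round, worth 0.97 × 15.967 = 15.48799 now, so the client offers 15.48799, keeping 4.51201.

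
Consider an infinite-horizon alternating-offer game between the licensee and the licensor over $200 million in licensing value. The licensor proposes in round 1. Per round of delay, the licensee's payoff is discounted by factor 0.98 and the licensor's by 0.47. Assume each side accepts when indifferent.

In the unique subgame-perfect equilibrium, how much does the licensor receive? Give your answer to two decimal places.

7.42

When the licensor proposes, the licensee accepts any offer worth at least 0.98 times what the licensee would get by proposing next round; and vice versa.
This gives x = 200 − 0.98y and y = 200 − 0.47x, where x and y are each side's share when it proposes.
Hence (1 − 0.98·0.47)x = 200(1 − 0.98), i.e. 0.5394·x = 4.
x ≈ 7.4156; the licensee's share is 200 − x ≈ 192.5844.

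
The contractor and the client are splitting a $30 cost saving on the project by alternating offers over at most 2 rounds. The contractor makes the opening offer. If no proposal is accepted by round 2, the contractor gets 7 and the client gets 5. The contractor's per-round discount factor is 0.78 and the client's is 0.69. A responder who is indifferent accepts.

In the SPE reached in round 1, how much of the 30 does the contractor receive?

Round 2 (the client proposes): the contractor gets 7 if talks fail, so the client offers 7 and keeps 23.
Round 1 (the contractor proposes): the client can get 23 next round, worth 0.69 × 23 = 15.87 now, so the contractor offers 15.87, keeping 14.13.

14.13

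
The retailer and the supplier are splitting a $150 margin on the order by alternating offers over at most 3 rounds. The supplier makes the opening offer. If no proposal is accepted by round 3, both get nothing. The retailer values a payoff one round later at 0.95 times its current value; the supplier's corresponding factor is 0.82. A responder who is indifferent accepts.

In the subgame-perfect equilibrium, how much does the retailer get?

By backward induction:
Round 3 (the supplier proposes): rejection yields 0 for the retailer; the supplier offers 0 and keeps 150.
Round 2 (the retailer proposes): the supplier can get 150 next round, worth 0.82 × 150 = 123 now; the retailer offers that and keeps 27.
Round 1 (the supplier proposes): the retailer can get 27 next round, worth 0.95 × 27 = 25.65 now. The supplier offers 25.65 and keeps 150 − 25.65 = 124.35.

25.65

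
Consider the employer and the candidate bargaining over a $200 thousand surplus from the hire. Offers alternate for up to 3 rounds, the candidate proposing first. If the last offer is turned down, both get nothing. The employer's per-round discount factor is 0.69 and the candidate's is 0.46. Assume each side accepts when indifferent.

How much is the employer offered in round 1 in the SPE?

74.52

Round 3 (the candidate proposes): rejection yields 0 for the employer; the candidate offers 0 and keeps 200.
Round 2 (the employer proposes): the candidate can get 200 next round, worth 0.46 × 200 = 92 now, so the employer offers 92, keeping 108.
Round 1 (the candidate proposes): the employer can get 108 next round, worth 0.69 × 108 = 74.52 now, so the candidate offers 74.52, keeping 125.48.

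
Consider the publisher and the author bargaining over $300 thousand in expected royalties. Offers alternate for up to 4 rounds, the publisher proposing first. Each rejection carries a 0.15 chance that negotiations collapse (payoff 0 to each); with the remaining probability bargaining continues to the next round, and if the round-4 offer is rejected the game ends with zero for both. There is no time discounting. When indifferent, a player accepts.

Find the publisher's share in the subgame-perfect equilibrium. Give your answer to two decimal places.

77.51

Round 4 (the author proposes): rejection yields 0 for the publisher; the author offers 0 and keeps 300.
Round 3 (the publisher proposes): rejecting gives the author an expected 0.85 × 300 = 255; the publisher offers that and keeps 45.
Round 2 (the author proposes): rejecting gives the publisher an expected 0.85 × 45 = 38.25; the author offers that and keeps 261.75.
Round 1 (the publisher proposes): rejecting gives the author an expected 0.85 × 261.75 = 222.4875; the publisher offers that and keeps 77.5125.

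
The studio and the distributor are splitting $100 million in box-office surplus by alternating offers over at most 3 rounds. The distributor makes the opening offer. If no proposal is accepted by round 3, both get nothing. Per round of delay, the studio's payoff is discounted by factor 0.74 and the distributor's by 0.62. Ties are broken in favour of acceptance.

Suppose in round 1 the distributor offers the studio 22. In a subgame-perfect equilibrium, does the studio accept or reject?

Round 3 (the distributor proposes): rejection yields 0 for the studio; the distributor offers 0 and keeps 100.
Round 2 (the studio proposes): the distributor can get 100 next round, worth 0.62 × 100 = 62 now. The studio offers 62 and keeps 100 − 62 = 38.
So by rejecting in round 1, the studio gets 38 next round, worth 0.74 × 38 = 28.12 now.
Offer 22 < 28.12, so the studio rejects.

Reject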